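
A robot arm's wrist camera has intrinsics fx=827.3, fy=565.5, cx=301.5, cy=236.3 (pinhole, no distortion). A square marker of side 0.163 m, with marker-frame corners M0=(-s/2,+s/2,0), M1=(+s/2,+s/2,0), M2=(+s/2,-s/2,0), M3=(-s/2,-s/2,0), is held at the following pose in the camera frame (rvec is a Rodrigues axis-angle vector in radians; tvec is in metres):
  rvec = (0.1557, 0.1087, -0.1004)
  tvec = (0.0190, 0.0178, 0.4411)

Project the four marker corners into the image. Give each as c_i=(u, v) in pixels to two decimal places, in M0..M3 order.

c0=(207.08, 365.05) c1=(503.59, 351.58) c2=(480.57, 142.29) c3=(168.61, 165.51)

Intrinsics K: fx=827.3, fy=565.5, cx=301.5, cy=236.3
Marker side s = 0.163 m; corners in marker frame (Z=0):
  M0 = (-0.0815, +0.0815, 0)
  M1 = (+0.0815, +0.0815, 0)
  M2 = (+0.0815, -0.0815, 0)
  M3 = (-0.0815, -0.0815, 0)
rvec = (0.1557, 0.1087, -0.1004), |rvec| = θ = 0.21480 rad = 12.307°
Rodrigues: sinθ=0.21315, 1−cosθ=0.02298; R = I + sinθ·[k]× + (1−cosθ)·[k]×²:
    [+0.98909 +0.10806 +0.10008]
    [-0.09120 +0.98290 -0.15994]
    [-0.11565 +0.14907 +0.98204]
t = (0.0190, 0.0178, 0.4411) m
M0: Pc = R·M0+t = (-0.05280, +0.10534, +0.46267); u = 827.3·(-0.05280)/0.46267 + 301.5 = 207.0816, v = 565.5·(+0.10534)/0.46267 + 236.3 = 365.0502
M1: Pc = R·M1+t = (+0.10842, +0.09047, +0.44382); u = 827.3·(+0.10842)/0.44382 + 301.5 = 503.5944, v = 565.5·(+0.09047)/0.44382 + 236.3 = 351.5778
M2: Pc = R·M2+t = (+0.09080, -0.06974, +0.41953); u = 827.3·(+0.09080)/0.41953 + 301.5 = 480.5653, v = 565.5·(-0.06974)/0.41953 + 236.3 = 142.2944
M3: Pc = R·M3+t = (-0.07042, -0.05487, +0.43838); u = 827.3·(-0.07042)/0.43838 + 301.5 = 168.6078, v = 565.5·(-0.05487)/0.43838 + 236.3 = 165.5133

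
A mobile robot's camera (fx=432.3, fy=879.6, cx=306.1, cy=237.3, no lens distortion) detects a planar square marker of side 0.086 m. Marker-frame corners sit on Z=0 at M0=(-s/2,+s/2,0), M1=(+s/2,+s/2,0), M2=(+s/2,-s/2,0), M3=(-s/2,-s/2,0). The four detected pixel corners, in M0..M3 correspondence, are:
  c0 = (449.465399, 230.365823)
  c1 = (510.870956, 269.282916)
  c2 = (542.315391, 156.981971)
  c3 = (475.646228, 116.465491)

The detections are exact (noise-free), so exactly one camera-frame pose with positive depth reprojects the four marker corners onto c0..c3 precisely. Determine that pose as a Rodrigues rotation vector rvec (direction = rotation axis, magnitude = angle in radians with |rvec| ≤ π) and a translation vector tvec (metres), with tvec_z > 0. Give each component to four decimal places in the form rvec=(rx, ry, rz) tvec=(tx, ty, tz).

rvec=(0.5190, 0.1654, 0.2805) tvec=(0.2488, -0.0274, 0.5731)

Intrinsics K: fx=432.3, fy=879.6, cx=306.1, cy=237.3
Marker side s = 0.086 m; corners in marker frame (Z=0):
  M0 = (-0.0430, +0.0430, 0)
  M1 = (+0.0430, +0.0430, 0)
  M2 = (+0.0430, -0.0430, 0)
  M3 = (-0.0430, -0.0430, 0)
Detected image corners:
  c0 = (449.465399, 230.365823) px
  c1 = (510.870956, 269.282916) px
  c2 = (542.315391, 156.981971) px
  c3 = (475.646228, 116.465491) px
Planar DLT: solve 8×8 A·h = b for H (H[2,2]=1):
  H  [+670.33342 +104.96352 +493.82009]
  H  [+432.89430 +1487.05146 +195.31016]
  H  [-0.14784 +0.88925 +1.00000]
B = K⁻¹H; ‖b₁‖=1.744975, ‖b₂‖=1.744975; λ = 2/(‖b₁‖+‖b₂‖) = 0.573074, sign → tz>0 ⇒ λ=+0.573074
r₁ = λ·B[:,0] = (+0.94861,+0.30489,-0.08472); r₂ = λ·B[:,1] = (-0.22169,+0.83136,+0.50961)
r₃ = r₁×r₂ = (+0.22581,-0.46463,+0.85623); SVD([r₁ r₂ r₃]) → R = UVᵀ:
  R  [+0.94861 -0.22169 +0.22581]
  R  [+0.30489 +0.83136 -0.46463]
  R  [-0.08472 +0.50961 +0.85623]
t = (+0.24885, -0.02736, +0.57307) m
tr R = 2.636194; θ = arccos((tr R − 1)/2) = 0.612702 rad = 35.105°
axis k = ((R−Rᵀ)₃₂, (R−Rᵀ)₁₃, (R−Rᵀ)₂₁) / (2 sinθ) = (+0.847047, +0.269990, +0.457839)
rvec = θ·k = (+0.518987, +0.165424, +0.280519)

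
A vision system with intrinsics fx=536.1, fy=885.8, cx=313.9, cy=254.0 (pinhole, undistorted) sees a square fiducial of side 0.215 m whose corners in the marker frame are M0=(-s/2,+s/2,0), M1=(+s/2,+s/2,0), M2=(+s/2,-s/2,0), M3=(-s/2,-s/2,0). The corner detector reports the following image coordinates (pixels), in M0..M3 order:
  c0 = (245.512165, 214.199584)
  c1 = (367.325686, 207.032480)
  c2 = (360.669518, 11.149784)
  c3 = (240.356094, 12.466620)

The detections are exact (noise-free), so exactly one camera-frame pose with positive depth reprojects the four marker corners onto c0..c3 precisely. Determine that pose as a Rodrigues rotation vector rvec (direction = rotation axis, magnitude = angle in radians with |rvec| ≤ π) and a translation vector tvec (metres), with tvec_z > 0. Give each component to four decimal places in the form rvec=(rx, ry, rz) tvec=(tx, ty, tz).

Intrinsics K: fx=536.1, fy=885.8, cx=313.9, cy=254.0
Marker side s = 0.215 m; corners in marker frame (Z=0):
  M0 = (-0.1075, +0.1075, 0)
  M1 = (+0.1075, +0.1075, 0)
  M2 = (+0.1075, -0.1075, 0)
  M3 = (-0.1075, -0.1075, 0)
Detected image corners:
  c0 = (245.512165, 214.199584) px
  c1 = (367.325686, 207.032480) px
  c2 = (360.669518, 11.149784) px
  c3 = (240.356094, 12.466620) px
Planar DLT: solve 8×8 A·h = b for H (H[2,2]=1):
  H  [+604.18080 +8.02563 +304.32718]
  H  [-4.56713 +917.34482 +110.49473]
  H  [+0.13550 -0.06424 +1.00000]
B = K⁻¹H; ‖b₁‖=1.057298, ‖b₂‖=1.057298; λ = 2/(‖b₁‖+‖b₂‖) = 0.945808, sign → tz>0 ⇒ λ=+0.945808
r₁ = λ·B[:,0] = (+0.99088,-0.04162,+0.12815); r₂ = λ·B[:,1] = (+0.04974,+0.99691,-0.06076)
r₃ = r₁×r₂ = (-0.12523,+0.06658,+0.98989); SVD([r₁ r₂ r₃]) → R = UVᵀ:
  R  [+0.99088 +0.04974 -0.12523]
  R  [-0.04162 +0.99691 +0.06658]
  R  [+0.12815 -0.06076 +0.98989]
t = (-0.01689, -0.15323, +0.94581) m
tr R = 2.977684; θ = arccos((tr R − 1)/2) = 0.149525 rad = 8.567°
axis k = ((R−Rᵀ)₃₂, (R−Rᵀ)₁₃, (R−Rᵀ)₂₁) / (2 sinθ) = (-0.427413, -0.850463, -0.306644)
rvec = θ·k = (-0.063909, -0.127166, -0.045851)

rvec=(-0.0639, -0.1272, -0.0459) tvec=(-0.0169, -0.1532, 0.9458)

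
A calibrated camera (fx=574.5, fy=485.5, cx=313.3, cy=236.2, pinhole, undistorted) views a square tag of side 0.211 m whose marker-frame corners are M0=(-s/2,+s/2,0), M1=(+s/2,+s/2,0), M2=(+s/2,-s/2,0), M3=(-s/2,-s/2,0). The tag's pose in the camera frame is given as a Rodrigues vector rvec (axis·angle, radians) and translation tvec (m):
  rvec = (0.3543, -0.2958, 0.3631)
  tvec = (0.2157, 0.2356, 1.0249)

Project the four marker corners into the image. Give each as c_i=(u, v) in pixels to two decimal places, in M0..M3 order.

c0=(358.38, 377.82) c1=(454.70, 395.86) c2=(509.12, 318.15) c3=(410.91, 293.16)

Intrinsics K: fx=574.5, fy=485.5, cx=313.3, cy=236.2
Marker side s = 0.211 m; corners in marker frame (Z=0):
  M0 = (-0.1055, +0.1055, 0)
  M1 = (+0.1055, +0.1055, 0)
  M2 = (+0.1055, -0.1055, 0)
  M3 = (-0.1055, -0.1055, 0)
rvec = (0.3543, -0.2958, 0.3631), |rvec| = θ = 0.58725 rad = 33.647°
Rodrigues: sinθ=0.55408, 1−cosθ=0.16753; R = I + sinθ·[k]× + (1−cosθ)·[k]×²:
    [+0.89345 -0.39350 -0.21659]
    [+0.29167 +0.87497 -0.38646]
    [+0.34158 +0.28211 +0.89651]
t = (0.2157, 0.2356, 1.0249) m
M0: Pc = R·M0+t = (+0.07993, +0.29714, +1.01863); u = 574.5·(+0.07993)/1.01863 + 313.3 = 358.3786, v = 485.5·(+0.29714)/1.01863 + 236.2 = 377.8227
M1: Pc = R·M1+t = (+0.26844, +0.35868, +1.09070); u = 574.5·(+0.26844)/1.09070 + 313.3 = 454.6967, v = 485.5·(+0.35868)/1.09070 + 236.2 = 395.8587
M2: Pc = R·M2+t = (+0.35147, +0.17406, +1.03117); u = 574.5·(+0.35147)/1.03117 + 313.3 = 509.1165, v = 485.5·(+0.17406)/1.03117 + 236.2 = 318.1524
M3: Pc = R·M3+t = (+0.16296, +0.11252, +0.95910); u = 574.5·(+0.16296)/0.95910 + 313.3 = 410.9102, v = 485.5·(+0.11252)/0.95910 + 236.2 = 293.1575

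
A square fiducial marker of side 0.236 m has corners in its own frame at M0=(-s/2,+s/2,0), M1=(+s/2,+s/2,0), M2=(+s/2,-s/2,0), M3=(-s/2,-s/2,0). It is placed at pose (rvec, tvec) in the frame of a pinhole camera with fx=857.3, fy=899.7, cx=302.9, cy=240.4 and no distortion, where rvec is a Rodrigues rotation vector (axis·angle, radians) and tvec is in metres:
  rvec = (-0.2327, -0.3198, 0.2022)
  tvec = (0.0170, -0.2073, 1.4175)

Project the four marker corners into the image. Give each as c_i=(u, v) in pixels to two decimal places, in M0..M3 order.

c0=(232.30, 159.15) c1=(368.02, 197.72) c2=(387.07, 62.85) c3=(258.08, 19.50)

Intrinsics K: fx=857.3, fy=899.7, cx=302.9, cy=240.4
Marker side s = 0.236 m; corners in marker frame (Z=0):
  M0 = (-0.1180, +0.1180, 0)
  M1 = (+0.1180, +0.1180, 0)
  M2 = (+0.1180, -0.1180, 0)
  M3 = (-0.1180, -0.1180, 0)
rvec = (-0.2327, -0.3198, 0.2022), |rvec| = θ = 0.44419 rad = 25.450°
Rodrigues: sinθ=0.42973, 1−cosθ=0.09704; R = I + sinθ·[k]× + (1−cosθ)·[k]×²:
    [+0.92959 -0.15902 -0.33253]
    [+0.23222 +0.95326 +0.19332]
    [+0.28625 -0.25693 +0.92307]
t = (0.0170, -0.2073, 1.4175) m
M0: Pc = R·M0+t = (-0.11146, -0.12222, +1.35341); u = 857.3·(-0.11146)/1.35341 + 302.9 = 232.2997, v = 899.7·(-0.12222)/1.35341 + 240.4 = 159.1541
M1: Pc = R·M1+t = (+0.10793, -0.06741, +1.42096); u = 857.3·(+0.10793)/1.42096 + 302.9 = 368.0156, v = 899.7·(-0.06741)/1.42096 + 240.4 = 197.7160
M2: Pc = R·M2+t = (+0.14546, -0.29238, +1.48159); u = 857.3·(+0.14546)/1.48159 + 302.9 = 387.0654, v = 899.7·(-0.29238)/1.48159 + 240.4 = 62.8501
M3: Pc = R·M3+t = (-0.07393, -0.34719, +1.41404); u = 857.3·(-0.07393)/1.41404 + 302.9 = 258.0792, v = 899.7·(-0.34719)/1.41404 + 240.4 = 19.4987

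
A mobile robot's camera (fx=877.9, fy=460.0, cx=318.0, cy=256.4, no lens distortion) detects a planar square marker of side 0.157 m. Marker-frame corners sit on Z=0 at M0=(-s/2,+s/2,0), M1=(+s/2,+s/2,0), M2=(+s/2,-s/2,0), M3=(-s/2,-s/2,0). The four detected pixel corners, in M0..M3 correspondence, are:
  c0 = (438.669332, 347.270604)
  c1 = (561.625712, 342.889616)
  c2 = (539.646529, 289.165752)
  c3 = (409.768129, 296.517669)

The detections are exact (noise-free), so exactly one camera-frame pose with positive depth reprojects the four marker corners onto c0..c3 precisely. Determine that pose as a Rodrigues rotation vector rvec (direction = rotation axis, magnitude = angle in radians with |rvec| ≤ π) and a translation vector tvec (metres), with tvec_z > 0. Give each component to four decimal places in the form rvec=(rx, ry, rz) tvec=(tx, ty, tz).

Intrinsics K: fx=877.9, fy=460.0, cx=318.0, cy=256.4
Marker side s = 0.157 m; corners in marker frame (Z=0):
  M0 = (-0.0785, +0.0785, 0)
  M1 = (+0.0785, +0.0785, 0)
  M2 = (+0.0785, -0.0785, 0)
  M3 = (-0.0785, -0.0785, 0)
Detected image corners:
  c0 = (438.669332, 347.270604) px
  c1 = (561.625712, 342.889616) px
  c2 = (539.646529, 289.165752) px
  c3 = (409.768129, 296.517669) px
Planar DLT: solve 8×8 A·h = b for H (H[2,2]=1):
  H  [+650.49543 +363.57162 +486.27151]
  H  [-137.83186 +464.01409 +319.87910]
  H  [-0.31594 +0.41234 +1.00000]
B = K⁻¹H; ‖b₁‖=0.920219, ‖b₂‖=0.920219; λ = 2/(‖b₁‖+‖b₂‖) = 1.086698, sign → tz>0 ⇒ λ=+1.086698
r₁ = λ·B[:,0] = (+0.92957,-0.13424,-0.34333); r₂ = λ·B[:,1] = (+0.28773,+0.84642,+0.44809)
r₃ = r₁×r₂ = (+0.23045,-0.51532,+0.82543); SVD([r₁ r₂ r₃]) → R = UVᵀ:
  R  [+0.92957 +0.28773 +0.23045]
  R  [-0.13424 +0.84642 -0.51532]
  R  [-0.34333 +0.44809 +0.82543]
t = (+0.20829, +0.14996, +1.08670) m
tr R = 2.601426; θ = arccos((tr R − 1)/2) = 0.642312 rad = 36.802°
axis k = ((R−Rᵀ)₃₂, (R−Rᵀ)₁₃, (R−Rᵀ)₂₁) / (2 sinθ) = (+0.804113, +0.478909, -0.352205)
rvec = θ·k = (+0.516492, +0.307609, -0.226225)

rvec=(0.5165, 0.3076, -0.2262) tvec=(0.2083, 0.1500, 1.0867)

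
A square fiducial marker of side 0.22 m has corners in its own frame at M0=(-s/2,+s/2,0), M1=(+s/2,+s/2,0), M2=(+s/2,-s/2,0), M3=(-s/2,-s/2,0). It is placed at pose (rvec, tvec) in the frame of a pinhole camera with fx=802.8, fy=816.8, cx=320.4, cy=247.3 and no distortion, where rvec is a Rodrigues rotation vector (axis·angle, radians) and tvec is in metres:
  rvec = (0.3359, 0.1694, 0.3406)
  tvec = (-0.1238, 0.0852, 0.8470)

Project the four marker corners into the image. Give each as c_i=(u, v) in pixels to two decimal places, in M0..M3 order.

c0=(88.80, 378.35) c1=(270.42, 454.65) c2=(331.71, 274.42) c3=(131.30, 196.09)

Intrinsics K: fx=802.8, fy=816.8, cx=320.4, cy=247.3
Marker side s = 0.22 m; corners in marker frame (Z=0):
  M0 = (-0.1100, +0.1100, 0)
  M1 = (+0.1100, +0.1100, 0)
  M2 = (+0.1100, -0.1100, 0)
  M3 = (-0.1100, -0.1100, 0)
rvec = (0.3359, 0.1694, 0.3406), |rvec| = θ = 0.50748 rad = 29.076°
Rodrigues: sinθ=0.48597, 1−cosθ=0.12603; R = I + sinθ·[k]× + (1−cosθ)·[k]×²:
    [+0.92919 -0.29832 +0.21821]
    [+0.35401 +0.88802 -0.29343]
    [-0.10624 +0.34990 +0.93074]
t = (-0.1238, 0.0852, 0.8470) m
M0: Pc = R·M0+t = (-0.25883, +0.14394, +0.89718); u = 802.8·(-0.25883)/0.89718 + 320.4 = 88.8002, v = 816.8·(+0.14394)/0.89718 + 247.3 = 378.3452
M1: Pc = R·M1+t = (-0.05440, +0.22182, +0.87380); u = 802.8·(-0.05440)/0.87380 + 320.4 = 270.4159, v = 816.8·(+0.22182)/0.87380 + 247.3 = 454.6524
M2: Pc = R·M2+t = (+0.01123, +0.02646, +0.79682); u = 802.8·(+0.01123)/0.79682 + 320.4 = 331.7102, v = 816.8·(+0.02646)/0.79682 + 247.3 = 274.4230
M3: Pc = R·M3+t = (-0.19320, -0.05142, +0.82020); u = 802.8·(-0.19320)/0.82020 + 320.4 = 131.3026, v = 816.8·(-0.05142)/0.82020 + 247.3 = 196.0898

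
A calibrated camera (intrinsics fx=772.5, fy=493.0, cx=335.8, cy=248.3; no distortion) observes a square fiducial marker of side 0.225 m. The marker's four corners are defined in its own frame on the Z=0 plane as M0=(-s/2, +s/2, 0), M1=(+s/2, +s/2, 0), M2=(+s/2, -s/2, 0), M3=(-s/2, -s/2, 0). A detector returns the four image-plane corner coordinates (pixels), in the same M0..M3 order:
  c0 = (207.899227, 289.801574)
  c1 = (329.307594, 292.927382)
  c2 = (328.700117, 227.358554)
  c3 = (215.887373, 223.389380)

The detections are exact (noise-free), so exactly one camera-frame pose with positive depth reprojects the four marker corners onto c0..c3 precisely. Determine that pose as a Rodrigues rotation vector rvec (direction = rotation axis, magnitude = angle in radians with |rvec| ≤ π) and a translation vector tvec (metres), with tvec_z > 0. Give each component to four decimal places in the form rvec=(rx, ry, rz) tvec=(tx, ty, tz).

Intrinsics K: fx=772.5, fy=493.0, cx=335.8, cy=248.3
Marker side s = 0.225 m; corners in marker frame (Z=0):
  M0 = (-0.1125, +0.1125, 0)
  M1 = (+0.1125, +0.1125, 0)
  M2 = (+0.1125, -0.1125, 0)
  M3 = (-0.1125, -0.1125, 0)
Detected image corners:
  c0 = (207.899227, 289.801574) px
  c1 = (329.307594, 292.927382) px
  c2 = (328.700117, 227.358554) px
  c3 = (215.887373, 223.389380) px
Planar DLT: solve 8×8 A·h = b for H (H[2,2]=1):
  H  [+539.86567 -103.83291 +271.00467]
  H  [+35.00878 +209.59679 +257.18183]
  H  [+0.07421 -0.32387 +1.00000]
B = K⁻¹H; ‖b₁‖=0.671557, ‖b₂‖=0.671557; λ = 2/(‖b₁‖+‖b₂‖) = 1.489076, sign → tz>0 ⇒ λ=+1.489076
r₁ = λ·B[:,0] = (+0.99261,+0.05009,+0.11051); r₂ = λ·B[:,1] = (+0.00949,+0.87597,-0.48227)
r₃ = r₁×r₂ = (-0.12095,+0.47976,+0.86902); SVD([r₁ r₂ r₃]) → R = UVᵀ:
  R  [+0.99261 +0.00949 -0.12095]
  R  [+0.05009 +0.87597 +0.47976]
  R  [+0.11051 -0.48227 +0.86902]
t = (-0.12490, +0.02683, +1.48908) m
tr R = 2.737607; θ = arccos((tr R − 1)/2) = 0.518015 rad = 29.680°
axis k = ((R−Rᵀ)₃₂, (R−Rᵀ)₁₃, (R−Rᵀ)₂₁) / (2 sinθ) = (-0.971438, -0.233725, +0.040992)
rvec = θ·k = (-0.503220, -0.121073, +0.021234)

rvec=(-0.5032, -0.1211, 0.0212) tvec=(-0.1249, 0.0268, 1.4891)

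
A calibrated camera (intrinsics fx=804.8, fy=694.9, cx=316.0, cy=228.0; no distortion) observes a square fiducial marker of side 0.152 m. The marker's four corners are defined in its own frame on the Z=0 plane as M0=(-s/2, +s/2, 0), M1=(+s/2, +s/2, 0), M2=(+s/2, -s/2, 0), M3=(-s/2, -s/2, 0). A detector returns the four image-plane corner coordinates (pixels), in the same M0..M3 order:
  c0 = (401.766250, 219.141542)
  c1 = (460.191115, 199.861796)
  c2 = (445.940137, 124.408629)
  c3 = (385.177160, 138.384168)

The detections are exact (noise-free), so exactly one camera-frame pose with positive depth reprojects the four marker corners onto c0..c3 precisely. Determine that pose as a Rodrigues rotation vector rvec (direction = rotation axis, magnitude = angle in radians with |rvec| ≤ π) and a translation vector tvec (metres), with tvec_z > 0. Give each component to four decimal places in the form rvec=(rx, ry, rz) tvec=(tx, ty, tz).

Intrinsics K: fx=804.8, fy=694.9, cx=316.0, cy=228.0
Marker side s = 0.152 m; corners in marker frame (Z=0):
  M0 = (-0.0760, +0.0760, 0)
  M1 = (+0.0760, +0.0760, 0)
  M2 = (+0.0760, -0.0760, 0)
  M3 = (-0.0760, -0.0760, 0)
Detected image corners:
  c0 = (401.766250, 219.141542) px
  c1 = (460.191115, 199.861796) px
  c2 = (445.940137, 124.408629) px
  c3 = (385.177160, 138.384168) px
Planar DLT: solve 8×8 A·h = b for H (H[2,2]=1):
  H  [+593.26672 +158.34159 +424.42470]
  H  [-28.51648 +536.24286 +170.54946]
  H  [+0.47554 +0.13507 +1.00000]
B = K⁻¹H; ‖b₁‖=0.753630, ‖b₂‖=0.753630; λ = 2/(‖b₁‖+‖b₂‖) = 1.326911, sign → tz>0 ⇒ λ=+1.326911
r₁ = λ·B[:,0] = (+0.73039,-0.26149,+0.63100); r₂ = λ·B[:,1] = (+0.19069,+0.96515,+0.17923)
r₃ = r₁×r₂ = (-0.65587,-0.01058,+0.75480); SVD([r₁ r₂ r₃]) → R = UVᵀ:
  R  [+0.73039 +0.19069 -0.65587]
  R  [-0.26149 +0.96515 -0.01058]
  R  [+0.63100 +0.17923 +0.75480]
t = (+0.17876, -0.10970, +1.32691) m
tr R = 2.450337; θ = arccos((tr R − 1)/2) = 0.759518 rad = 43.517°
axis k = ((R−Rᵀ)₃₂, (R−Rᵀ)₁₃, (R−Rᵀ)₂₁) / (2 sinθ) = (+0.137829, -0.934448, -0.328344)
rvec = θ·k = (+0.104684, -0.709730, -0.249383)

rvec=(0.1047, -0.7097, -0.2494) tvec=(0.1788, -0.1097, 1.3269)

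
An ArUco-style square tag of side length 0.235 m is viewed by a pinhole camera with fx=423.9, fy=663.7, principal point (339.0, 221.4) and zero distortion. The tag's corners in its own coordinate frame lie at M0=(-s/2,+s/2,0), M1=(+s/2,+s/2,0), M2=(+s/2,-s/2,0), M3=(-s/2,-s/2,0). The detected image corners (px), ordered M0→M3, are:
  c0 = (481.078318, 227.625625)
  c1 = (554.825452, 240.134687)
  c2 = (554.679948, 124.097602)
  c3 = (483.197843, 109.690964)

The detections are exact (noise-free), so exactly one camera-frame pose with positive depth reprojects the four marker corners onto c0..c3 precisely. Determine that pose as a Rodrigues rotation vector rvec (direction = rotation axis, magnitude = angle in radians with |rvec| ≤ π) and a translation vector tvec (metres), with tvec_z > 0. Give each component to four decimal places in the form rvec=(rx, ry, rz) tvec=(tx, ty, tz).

rvec=(-0.1660, -0.1177, 0.0952) tvec=(0.5486, -0.0913, 1.2933)

Intrinsics K: fx=423.9, fy=663.7, cx=339.0, cy=221.4
Marker side s = 0.235 m; corners in marker frame (Z=0):
  M0 = (-0.1175, +0.1175, 0)
  M1 = (+0.1175, +0.1175, 0)
  M2 = (+0.1175, -0.1175, 0)
  M3 = (-0.1175, -0.1175, 0)
Detected image corners:
  c0 = (481.078318, 227.625625) px
  c1 = (554.825452, 240.134687) px
  c2 = (554.679948, 124.097602) px
  c3 = (483.197843, 109.690964) px
Planar DLT: solve 8×8 A·h = b for H (H[2,2]=1):
  H  [+352.55702 -72.37458 +518.81206]
  H  [+72.09073 +474.69311 +174.54935]
  H  [+0.08416 -0.13159 +1.00000]
B = K⁻¹H; ‖b₁‖=0.773219, ‖b₂‖=0.773219; λ = 2/(‖b₁‖+‖b₂‖) = 1.293295, sign → tz>0 ⇒ λ=+1.293295
r₁ = λ·B[:,0] = (+0.98859,+0.10417,+0.10885); r₂ = λ·B[:,1] = (-0.08471,+0.98176,-0.17018)
r₃ = r₁×r₂ = (-0.12459,+0.15902,+0.97938); SVD([r₁ r₂ r₃]) → R = UVᵀ:
  R  [+0.98859 -0.08471 -0.12459]
  R  [+0.10417 +0.98176 +0.15902]
  R  [+0.10885 -0.17018 +0.97938]
t = (+0.54860, -0.09129, +1.29329) m
tr R = 2.949732; θ = arccos((tr R − 1)/2) = 0.224677 rad = 12.873°
axis k = ((R−Rᵀ)₃₂, (R−Rᵀ)₁₃, (R−Rᵀ)₂₁) / (2 sinθ) = (-0.738823, -0.523886, +0.423893)
rvec = θ·k = (-0.165996, -0.117705, +0.095239)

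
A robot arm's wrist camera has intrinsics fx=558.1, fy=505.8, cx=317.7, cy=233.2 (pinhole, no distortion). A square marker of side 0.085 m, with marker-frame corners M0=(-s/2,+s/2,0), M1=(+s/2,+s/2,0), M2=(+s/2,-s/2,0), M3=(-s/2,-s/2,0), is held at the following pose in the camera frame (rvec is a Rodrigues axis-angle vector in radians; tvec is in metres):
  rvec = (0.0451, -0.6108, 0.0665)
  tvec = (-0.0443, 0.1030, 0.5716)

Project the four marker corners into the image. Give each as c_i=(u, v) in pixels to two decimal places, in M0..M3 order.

c0=(233.96, 365.41) c1=(305.74, 358.13) c2=(311.74, 286.51) c3=(240.24, 287.42)

Intrinsics K: fx=558.1, fy=505.8, cx=317.7, cy=233.2
Marker side s = 0.085 m; corners in marker frame (Z=0):
  M0 = (-0.0425, +0.0425, 0)
  M1 = (+0.0425, +0.0425, 0)
  M2 = (+0.0425, -0.0425, 0)
  M3 = (-0.0425, -0.0425, 0)
rvec = (0.0451, -0.6108, 0.0665), |rvec| = θ = 0.61606 rad = 35.298°
Rodrigues: sinθ=0.57783, 1−cosθ=0.18384; R = I + sinθ·[k]× + (1−cosθ)·[k]×²:
    [+0.81715 -0.07572 -0.57144]
    [+0.04903 +0.99687 -0.06198]
    [+0.57434 +0.02263 +0.81830]
t = (-0.0443, 0.1030, 0.5716) m
M0: Pc = R·M0+t = (-0.08225, +0.14328, +0.54815); u = 558.1·(-0.08225)/0.54815 + 317.7 = 233.9608, v = 505.8·(+0.14328)/0.54815 + 233.2 = 365.4128
M1: Pc = R·M1+t = (-0.01279, +0.14745, +0.59697); u = 558.1·(-0.01279)/0.59697 + 317.7 = 305.7435, v = 505.8·(+0.14745)/0.59697 + 233.2 = 358.1317
M2: Pc = R·M2+t = (-0.00635, +0.06272, +0.59505); u = 558.1·(-0.00635)/0.59505 + 317.7 = 311.7411, v = 505.8·(+0.06272)/0.59505 + 233.2 = 286.5101
M3: Pc = R·M3+t = (-0.07581, +0.05855, +0.54623); u = 558.1·(-0.07581)/0.54623 + 317.7 = 240.2417, v = 505.8·(+0.05855)/0.54623 + 233.2 = 287.4157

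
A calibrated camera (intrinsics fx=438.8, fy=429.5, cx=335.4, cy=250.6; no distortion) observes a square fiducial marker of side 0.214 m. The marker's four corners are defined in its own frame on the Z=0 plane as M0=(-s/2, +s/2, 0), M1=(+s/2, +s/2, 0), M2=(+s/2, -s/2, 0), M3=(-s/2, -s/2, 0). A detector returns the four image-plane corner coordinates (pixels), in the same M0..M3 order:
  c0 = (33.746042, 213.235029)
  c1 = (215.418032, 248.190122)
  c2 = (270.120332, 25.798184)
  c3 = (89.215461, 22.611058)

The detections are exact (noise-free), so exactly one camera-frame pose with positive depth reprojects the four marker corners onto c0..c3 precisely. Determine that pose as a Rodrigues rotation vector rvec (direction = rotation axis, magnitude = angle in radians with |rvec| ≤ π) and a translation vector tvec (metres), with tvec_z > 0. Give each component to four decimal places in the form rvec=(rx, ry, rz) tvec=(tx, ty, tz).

Intrinsics K: fx=438.8, fy=429.5, cx=335.4, cy=250.6
Marker side s = 0.214 m; corners in marker frame (Z=0):
  M0 = (-0.1070, +0.1070, 0)
  M1 = (+0.1070, +0.1070, 0)
  M2 = (+0.1070, -0.1070, 0)
  M3 = (-0.1070, -0.1070, 0)
Detected image corners:
  c0 = (33.746042, 213.235029) px
  c1 = (215.418032, 248.190122) px
  c2 = (270.120332, 25.798184) px
  c3 = (89.215461, 22.611058) px
Planar DLT: solve 8×8 A·h = b for H (H[2,2]=1):
  H  [+740.99769 -292.79164 +146.04326]
  H  [-1.61925 +929.91914 +124.18712]
  H  [-0.69745 -0.23170 +1.00000]
B = K⁻¹H; ‖b₁‖=2.363337, ‖b₂‖=2.363337; λ = 2/(‖b₁‖+‖b₂‖) = 0.423131, sign → tz>0 ⇒ λ=+0.423131
r₁ = λ·B[:,0] = (+0.94011,+0.17059,-0.29511); r₂ = λ·B[:,1] = (-0.20740,+0.97333,-0.09804)
r₃ = r₁×r₂ = (+0.27052,+0.15337,+0.95042); SVD([r₁ r₂ r₃]) → R = UVᵀ:
  R  [+0.94011 -0.20740 +0.27052]
  R  [+0.17059 +0.97333 +0.15337]
  R  [-0.29511 -0.09804 +0.95042]
t = (-0.18259, -0.12454, +0.42313) m
tr R = 2.863859; θ = arccos((tr R − 1)/2) = 0.371098 rad = 21.262°
axis k = ((R−Rᵀ)₃₂, (R−Rᵀ)₁₃, (R−Rᵀ)₂₁) / (2 sinθ) = (-0.346644, +0.779884, +0.521171)
rvec = θ·k = (-0.128639, +0.289413, +0.193405)

rvec=(-0.1286, 0.2894, 0.1934) tvec=(-0.1826, -0.1245, 0.4231)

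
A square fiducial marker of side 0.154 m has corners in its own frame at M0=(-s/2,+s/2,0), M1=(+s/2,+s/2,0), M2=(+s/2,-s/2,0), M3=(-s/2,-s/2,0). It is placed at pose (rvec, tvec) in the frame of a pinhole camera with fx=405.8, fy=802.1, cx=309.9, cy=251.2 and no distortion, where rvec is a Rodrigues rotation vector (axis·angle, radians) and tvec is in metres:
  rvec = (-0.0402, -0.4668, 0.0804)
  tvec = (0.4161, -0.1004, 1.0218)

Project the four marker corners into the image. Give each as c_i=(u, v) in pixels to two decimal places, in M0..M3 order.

c0=(451.23, 226.41) c1=(494.83, 238.21) c2=(497.32, 122.32) c3=(454.27, 102.57)

Intrinsics K: fx=405.8, fy=802.1, cx=309.9, cy=251.2
Marker side s = 0.154 m; corners in marker frame (Z=0):
  M0 = (-0.0770, +0.0770, 0)
  M1 = (+0.0770, +0.0770, 0)
  M2 = (+0.0770, -0.0770, 0)
  M3 = (-0.0770, -0.0770, 0)
rvec = (-0.0402, -0.4668, 0.0804), |rvec| = θ = 0.47538 rad = 27.237°
Rodrigues: sinθ=0.45767, 1−cosθ=0.11088; R = I + sinθ·[k]× + (1−cosθ)·[k]×²:
    [+0.88991 -0.06820 -0.45100]
    [+0.08661 +0.99604 +0.02029]
    [+0.44783 -0.05712 +0.89229]
t = (0.4161, -0.1004, 1.0218) m
M0: Pc = R·M0+t = (+0.34233, -0.03037, +0.98292); u = 405.8·(+0.34233)/0.98292 + 309.9 = 451.2297, v = 802.1·(-0.03037)/0.98292 + 251.2 = 226.4132
M1: Pc = R·M1+t = (+0.47937, -0.01704, +1.05188); u = 405.8·(+0.47937)/1.05188 + 309.9 = 494.8339, v = 802.1·(-0.01704)/1.05188 + 251.2 = 238.2094
M2: Pc = R·M2+t = (+0.48987, -0.17043, +1.06068); u = 405.8·(+0.48987)/1.06068 + 309.9 = 497.3184, v = 802.1·(-0.17043)/1.06068 + 251.2 = 122.3221
M3: Pc = R·M3+t = (+0.35283, -0.18376, +0.99172); u = 405.8·(+0.35283)/0.99172 + 309.9 = 454.2737, v = 802.1·(-0.18376)/0.99172 + 251.2 = 102.5716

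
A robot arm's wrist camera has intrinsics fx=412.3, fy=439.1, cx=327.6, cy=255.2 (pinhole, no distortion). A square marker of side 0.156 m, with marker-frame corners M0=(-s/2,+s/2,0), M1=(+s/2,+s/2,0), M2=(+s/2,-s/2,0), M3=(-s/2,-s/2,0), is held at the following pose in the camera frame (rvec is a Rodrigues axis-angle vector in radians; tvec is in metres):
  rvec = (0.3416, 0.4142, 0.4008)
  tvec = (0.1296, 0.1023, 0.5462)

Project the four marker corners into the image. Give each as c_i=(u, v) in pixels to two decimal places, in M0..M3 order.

Intrinsics K: fx=412.3, fy=439.1, cx=327.6, cy=255.2
Marker side s = 0.156 m; corners in marker frame (Z=0):
  M0 = (-0.0780, +0.0780, 0)
  M1 = (+0.0780, +0.0780, 0)
  M2 = (+0.0780, -0.0780, 0)
  M3 = (-0.0780, -0.0780, 0)
rvec = (0.3416, 0.4142, 0.4008), |rvec| = θ = 0.66999 rad = 38.388°
Rodrigues: sinθ=0.62098, 1−cosθ=0.21618; R = I + sinθ·[k]× + (1−cosθ)·[k]×²:
    [+0.84002 -0.30334 +0.44983]
    [+0.43962 +0.86644 -0.23666]
    [-0.31797 +0.39656 +0.86119]
t = (0.1296, 0.1023, 0.5462) m
M0: Pc = R·M0+t = (+0.04042, +0.13559, +0.60193); u = 412.3·(+0.04042)/0.60193 + 327.6 = 355.2846, v = 439.1·(+0.13559)/0.60193 + 255.2 = 354.1125
M1: Pc = R·M1+t = (+0.17146, +0.20417, +0.55233); u = 412.3·(+0.17146)/0.55233 + 327.6 = 455.5911, v = 439.1·(+0.20417)/0.55233 + 255.2 = 417.5165
M2: Pc = R·M2+t = (+0.21878, +0.06901, +0.49047); u = 412.3·(+0.21878)/0.49047 + 327.6 = 511.5142, v = 439.1·(+0.06901)/0.49047 + 255.2 = 316.9803
M3: Pc = R·M3+t = (+0.08774, +0.00043, +0.54007); u = 412.3·(+0.08774)/0.54007 + 327.6 = 394.5817, v = 439.1·(+0.00043)/0.54007 + 255.2 = 255.5473

c0=(355.28, 354.11) c1=(455.59, 417.52) c2=(511.51, 316.98) c3=(394.58, 255.55)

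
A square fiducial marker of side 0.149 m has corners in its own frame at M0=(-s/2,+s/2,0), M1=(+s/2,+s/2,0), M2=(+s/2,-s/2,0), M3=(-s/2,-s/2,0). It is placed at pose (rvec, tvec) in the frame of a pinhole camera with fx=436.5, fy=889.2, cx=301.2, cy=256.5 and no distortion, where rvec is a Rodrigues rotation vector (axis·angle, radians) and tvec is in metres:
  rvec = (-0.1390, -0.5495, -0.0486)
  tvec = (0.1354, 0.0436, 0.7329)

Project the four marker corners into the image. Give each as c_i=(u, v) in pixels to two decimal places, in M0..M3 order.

Intrinsics K: fx=436.5, fy=889.2, cx=301.2, cy=256.5
Marker side s = 0.149 m; corners in marker frame (Z=0):
  M0 = (-0.0745, +0.0745, 0)
  M1 = (+0.0745, +0.0745, 0)
  M2 = (+0.0745, -0.0745, 0)
  M3 = (-0.0745, -0.0745, 0)
rvec = (-0.1390, -0.5495, -0.0486), |rvec| = θ = 0.56889 rad = 32.595°
Rodrigues: sinθ=0.53870, 1−cosθ=0.15750; R = I + sinθ·[k]× + (1−cosθ)·[k]×²:
    [+0.85190 +0.08319 -0.51705]
    [-0.00885 +0.98945 +0.14462]
    [+0.52362 -0.11863 +0.84365]
t = (0.1354, 0.0436, 0.7329) m
M0: Pc = R·M0+t = (+0.07813, +0.11797, +0.68505); u = 436.5·(+0.07813)/0.68505 + 301.2 = 350.9833, v = 889.2·(+0.11797)/0.68505 + 256.5 = 409.6295
M1: Pc = R·M1+t = (+0.20506, +0.11665, +0.76307); u = 436.5·(+0.20506)/0.76307 + 301.2 = 418.5030, v = 889.2·(+0.11665)/0.76307 + 256.5 = 392.4363
M2: Pc = R·M2+t = (+0.19267, -0.03077, +0.78075); u = 436.5·(+0.19267)/0.78075 + 301.2 = 408.9173, v = 889.2·(-0.03077)/0.78075 + 256.5 = 221.4522
M3: Pc = R·M3+t = (+0.06574, -0.02945, +0.70273); u = 436.5·(+0.06574)/0.70273 + 301.2 = 342.0316, v = 889.2·(-0.02945)/0.70273 + 256.5 = 219.2295

c0=(350.98, 409.63) c1=(418.50, 392.44) c2=(408.92, 221.45) c3=(342.03, 219.23)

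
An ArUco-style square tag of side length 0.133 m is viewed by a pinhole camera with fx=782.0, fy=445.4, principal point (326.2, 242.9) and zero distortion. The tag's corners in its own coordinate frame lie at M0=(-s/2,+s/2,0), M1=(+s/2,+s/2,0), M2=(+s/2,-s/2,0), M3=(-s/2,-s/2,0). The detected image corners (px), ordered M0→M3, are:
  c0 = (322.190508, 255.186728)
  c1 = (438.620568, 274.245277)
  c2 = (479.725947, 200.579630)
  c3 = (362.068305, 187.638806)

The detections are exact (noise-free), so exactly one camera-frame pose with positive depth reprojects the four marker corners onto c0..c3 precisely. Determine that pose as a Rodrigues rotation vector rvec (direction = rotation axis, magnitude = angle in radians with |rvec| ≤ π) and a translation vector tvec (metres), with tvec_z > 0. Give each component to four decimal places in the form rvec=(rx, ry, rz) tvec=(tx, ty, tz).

Intrinsics K: fx=782.0, fy=445.4, cx=326.2, cy=242.9
Marker side s = 0.133 m; corners in marker frame (Z=0):
  M0 = (-0.0665, +0.0665, 0)
  M1 = (+0.0665, +0.0665, 0)
  M2 = (+0.0665, -0.0665, 0)
  M3 = (-0.0665, -0.0665, 0)
Detected image corners:
  c0 = (322.190508, 255.186728) px
  c1 = (438.620568, 274.245277) px
  c2 = (479.725947, 200.579630) px
  c3 = (362.068305, 187.638806) px
Planar DLT: solve 8×8 A·h = b for H (H[2,2]=1):
  H  [+631.39498 -358.69257 +398.41876]
  H  [-22.30088 +498.75934 +228.76345]
  H  [-0.62068 -0.13587 +1.00000]
B = K⁻¹H; ‖b₁‖=1.267068, ‖b₂‖=1.267068; λ = 2/(‖b₁‖+‖b₂‖) = 0.789224, sign → tz>0 ⇒ λ=+0.789224
r₁ = λ·B[:,0] = (+0.84156,+0.22763,-0.48985); r₂ = λ·B[:,1] = (-0.31728,+0.94225,-0.10723)
r₃ = r₁×r₂ = (+0.43716,+0.24566,+0.86518); SVD([r₁ r₂ r₃]) → R = UVᵀ:
  R  [+0.84156 -0.31728 +0.43716]
  R  [+0.22763 +0.94225 +0.24566]
  R  [-0.48985 -0.10723 +0.86518]
t = (+0.07289, -0.02505, +0.78922) m
tr R = 2.648999; θ = arccos((tr R − 1)/2) = 0.601479 rad = 34.462°
axis k = ((R−Rᵀ)₃₂, (R−Rᵀ)₁₃, (R−Rᵀ)₂₁) / (2 sinθ) = (-0.311815, +0.819114, +0.481481)
rvec = θ·k = (-0.187550, +0.492680, +0.289601)

rvec=(-0.1875, 0.4927, 0.2896) tvec=(0.0729, -0.0250, 0.7892)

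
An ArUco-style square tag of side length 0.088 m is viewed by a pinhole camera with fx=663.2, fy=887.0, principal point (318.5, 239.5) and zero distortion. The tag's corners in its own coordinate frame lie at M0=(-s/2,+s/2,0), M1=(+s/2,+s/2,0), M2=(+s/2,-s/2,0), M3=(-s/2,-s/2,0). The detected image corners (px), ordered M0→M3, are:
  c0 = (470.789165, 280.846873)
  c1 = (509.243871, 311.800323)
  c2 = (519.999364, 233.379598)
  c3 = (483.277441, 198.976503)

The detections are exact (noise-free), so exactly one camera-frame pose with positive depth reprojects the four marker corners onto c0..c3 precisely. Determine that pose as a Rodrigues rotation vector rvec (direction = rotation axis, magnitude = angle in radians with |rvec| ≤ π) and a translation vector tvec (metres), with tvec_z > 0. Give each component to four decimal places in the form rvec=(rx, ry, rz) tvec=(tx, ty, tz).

Intrinsics K: fx=663.2, fy=887.0, cx=318.5, cy=239.5
Marker side s = 0.088 m; corners in marker frame (Z=0):
  M0 = (-0.0440, +0.0440, 0)
  M1 = (+0.0440, +0.0440, 0)
  M2 = (+0.0440, -0.0440, 0)
  M3 = (-0.0440, -0.0440, 0)
Detected image corners:
  c0 = (470.789165, 280.846873) px
  c1 = (509.243871, 311.800323) px
  c2 = (519.999364, 233.379598) px
  c3 = (483.277441, 198.976503) px
Planar DLT: solve 8×8 A·h = b for H (H[2,2]=1):
  H  [+736.41230 -295.86891 +496.42811]
  H  [+531.53991 +825.41170 +256.11601]
  H  [+0.62404 -0.33091 +1.00000]
B = K⁻¹H; ‖b₁‖=1.110050, ‖b₂‖=1.110050; λ = 2/(‖b₁‖+‖b₂‖) = 0.900860, sign → tz>0 ⇒ λ=+0.900860
r₁ = λ·B[:,0] = (+0.73033,+0.38805,+0.56217); r₂ = λ·B[:,1] = (-0.25873,+0.91880,-0.29810)
r₃ = r₁×r₂ = (-0.63220,+0.07226,+0.77143); SVD([r₁ r₂ r₃]) → R = UVᵀ:
  R  [+0.73033 -0.25873 -0.63220]
  R  [+0.38805 +0.91880 +0.07226]
  R  [+0.56217 -0.29810 +0.77143]
t = (+0.24169, +0.01688, +0.90086) m
tr R = 2.420554; θ = arccos((tr R − 1)/2) = 0.780905 rad = 44.743°
axis k = ((R−Rᵀ)₃₂, (R−Rᵀ)₁₃, (R−Rᵀ)₂₁) / (2 sinθ) = (-0.263068, -0.848371, +0.459416)
rvec = θ·k = (-0.205431, -0.662497, +0.358760)

rvec=(-0.2054, -0.6625, 0.3588) tvec=(0.2417, 0.0169, 0.9009)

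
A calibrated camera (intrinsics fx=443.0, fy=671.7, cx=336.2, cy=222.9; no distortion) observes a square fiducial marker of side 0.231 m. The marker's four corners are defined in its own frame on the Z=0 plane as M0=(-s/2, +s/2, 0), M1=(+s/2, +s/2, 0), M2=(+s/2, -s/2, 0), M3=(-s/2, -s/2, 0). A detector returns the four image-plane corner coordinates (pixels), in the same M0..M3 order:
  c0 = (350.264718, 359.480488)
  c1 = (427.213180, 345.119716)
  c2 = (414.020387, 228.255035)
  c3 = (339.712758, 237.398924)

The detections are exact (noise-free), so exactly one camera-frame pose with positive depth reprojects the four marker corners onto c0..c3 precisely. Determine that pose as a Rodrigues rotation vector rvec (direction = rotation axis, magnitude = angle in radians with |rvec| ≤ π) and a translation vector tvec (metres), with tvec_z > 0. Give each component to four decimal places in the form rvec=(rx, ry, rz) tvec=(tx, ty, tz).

rvec=(-0.2442, -0.2122, -0.1016) tvec=(0.1370, 0.1307, 1.2851)

Intrinsics K: fx=443.0, fy=671.7, cx=336.2, cy=222.9
Marker side s = 0.231 m; corners in marker frame (Z=0):
  M0 = (-0.1155, +0.1155, 0)
  M1 = (+0.1155, +0.1155, 0)
  M2 = (+0.1155, -0.1155, 0)
  M3 = (-0.1155, -0.1155, 0)
Detected image corners:
  c0 = (350.264718, 359.480488) px
  c1 = (427.213180, 345.119716) px
  c2 = (414.020387, 228.255035) px
  c3 = (339.712758, 237.398924) px
Planar DLT: solve 8×8 A·h = b for H (H[2,2]=1):
  H  [+392.93148 -16.66365 +383.42974]
  H  [-0.46574 +464.87402 +291.21841]
  H  [+0.17151 -0.17809 +1.00000]
B = K⁻¹H; ‖b₁‖=0.778142, ‖b₂‖=0.778142; λ = 2/(‖b₁‖+‖b₂‖) = 1.285112, sign → tz>0 ⇒ λ=+1.285112
r₁ = λ·B[:,0] = (+0.97259,-0.07403,+0.22041); r₂ = λ·B[:,1] = (+0.12535,+0.96535,-0.22886)
r₃ = r₁×r₂ = (-0.19583,+0.25022,+0.94818); SVD([r₁ r₂ r₃]) → R = UVᵀ:
  R  [+0.97259 +0.12535 -0.19583]
  R  [-0.07403 +0.96535 +0.25022]
  R  [+0.22041 -0.22886 +0.94818]
t = (+0.13701, +0.13071, +1.28511) m
tr R = 2.886126; θ = arccos((tr R − 1)/2) = 0.339074 rad = 19.428°
axis k = ((R−Rᵀ)₃₂, (R−Rᵀ)₁₃, (R−Rᵀ)₂₁) / (2 sinθ) = (-0.720175, -0.625713, -0.299718)
rvec = θ·k = (-0.244193, -0.212163, -0.101627)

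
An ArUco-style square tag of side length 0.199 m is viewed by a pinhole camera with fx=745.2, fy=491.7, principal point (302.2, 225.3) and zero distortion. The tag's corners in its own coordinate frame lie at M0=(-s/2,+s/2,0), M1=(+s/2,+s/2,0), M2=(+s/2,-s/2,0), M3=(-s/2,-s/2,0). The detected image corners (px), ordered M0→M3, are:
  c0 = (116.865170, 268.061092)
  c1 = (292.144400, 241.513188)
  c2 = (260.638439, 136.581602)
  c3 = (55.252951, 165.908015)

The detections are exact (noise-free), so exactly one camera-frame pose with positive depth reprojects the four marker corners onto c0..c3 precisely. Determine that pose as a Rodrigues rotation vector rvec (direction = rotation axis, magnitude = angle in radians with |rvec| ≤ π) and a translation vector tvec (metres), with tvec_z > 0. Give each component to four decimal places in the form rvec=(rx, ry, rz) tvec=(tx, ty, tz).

rvec=(0.6333, -0.1272, -0.1976) tvec=(-0.1225, -0.0288, 0.7704)

Intrinsics K: fx=745.2, fy=491.7, cx=302.2, cy=225.3
Marker side s = 0.199 m; corners in marker frame (Z=0):
  M0 = (-0.0995, +0.0995, 0)
  M1 = (+0.0995, +0.0995, 0)
  M2 = (+0.0995, -0.0995, 0)
  M3 = (-0.0995, -0.0995, 0)
Detected image corners:
  c0 = (116.865170, 268.061092) px
  c1 = (292.144400, 241.513188) px
  c2 = (260.638439, 136.581602) px
  c3 = (55.252951, 165.908015) px
Planar DLT: solve 8×8 A·h = b for H (H[2,2]=1):
  H  [+964.13432 +374.14095 +183.73129]
  H  [-124.68542 +678.02540 +206.91256]
  H  [+0.07469 +0.77659 +1.00000]
B = K⁻¹H; ‖b₁‖=1.298019, ‖b₂‖=1.298019; λ = 2/(‖b₁‖+‖b₂‖) = 0.770405, sign → tz>0 ⇒ λ=+0.770405
r₁ = λ·B[:,0] = (+0.97341,-0.22172,+0.05754); r₂ = λ·B[:,1] = (+0.14417,+0.78820,+0.59829)
r₃ = r₁×r₂ = (-0.17801,-0.57409,+0.79921); SVD([r₁ r₂ r₃]) → R = UVᵀ:
  R  [+0.97341 +0.14417 -0.17801]
  R  [-0.22172 +0.78820 -0.57409]
  R  [+0.05754 +0.59829 +0.79921]
t = (-0.12248, -0.02881, +0.77040) m
tr R = 2.560825; θ = arccos((tr R − 1)/2) = 0.675471 rad = 38.702°
axis k = ((R−Rᵀ)₃₂, (R−Rᵀ)₁₃, (R−Rᵀ)₂₁) / (2 sinθ) = (+0.937502, -0.188359, -0.292593)
rvec = θ·k = (+0.633255, -0.127231, -0.197638)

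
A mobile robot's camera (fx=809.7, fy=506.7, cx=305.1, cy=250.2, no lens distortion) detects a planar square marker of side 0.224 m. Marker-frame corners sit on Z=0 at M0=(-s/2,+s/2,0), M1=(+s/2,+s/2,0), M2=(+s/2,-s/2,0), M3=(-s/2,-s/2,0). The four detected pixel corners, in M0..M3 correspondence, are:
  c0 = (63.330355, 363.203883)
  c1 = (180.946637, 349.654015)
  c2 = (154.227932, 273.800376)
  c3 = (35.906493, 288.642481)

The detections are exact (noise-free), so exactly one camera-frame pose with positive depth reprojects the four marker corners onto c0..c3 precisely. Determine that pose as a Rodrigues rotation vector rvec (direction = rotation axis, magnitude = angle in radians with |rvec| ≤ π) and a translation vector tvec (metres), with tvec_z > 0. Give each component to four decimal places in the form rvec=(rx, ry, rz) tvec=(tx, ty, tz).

Intrinsics K: fx=809.7, fy=506.7, cx=305.1, cy=250.2
Marker side s = 0.224 m; corners in marker frame (Z=0):
  M0 = (-0.1120, +0.1120, 0)
  M1 = (+0.1120, +0.1120, 0)
  M2 = (+0.1120, -0.1120, 0)
  M3 = (-0.1120, -0.1120, 0)
Detected image corners:
  c0 = (63.330355, 363.203883) px
  c1 = (180.946637, 349.654015) px
  c2 = (154.227932, 273.800376) px
  c3 = (35.906493, 288.642481) px
Planar DLT: solve 8×8 A·h = b for H (H[2,2]=1):
  H  [+519.17884 +125.47614 +108.21340]
  H  [-85.26262 +349.25947 +319.05858]
  H  [-0.06869 +0.04245 +1.00000]
B = K⁻¹H; ‖b₁‖=0.683936, ‖b₂‖=0.683937; λ = 2/(‖b₁‖+‖b₂‖) = 1.462124, sign → tz>0 ⇒ λ=+1.462124
r₁ = λ·B[:,0] = (+0.97536,-0.19644,-0.10044); r₂ = λ·B[:,1] = (+0.20319,+0.97717,+0.06207)
r₃ = r₁×r₂ = (+0.08595,-0.08094,+0.99301); SVD([r₁ r₂ r₃]) → R = UVᵀ:
  R  [+0.97536 +0.20319 +0.08595]
  R  [-0.19644 +0.97717 -0.08094]
  R  [-0.10044 +0.06207 +0.99301]
t = (-0.35553, +0.19870, +1.46212) m
tr R = 2.945534; θ = arccos((tr R − 1)/2) = 0.233913 rad = 13.402°
axis k = ((R−Rᵀ)₃₂, (R−Rᵀ)₁₃, (R−Rᵀ)₂₁) / (2 sinθ) = (+0.308497, +0.402081, -0.862067)
rvec = θ·k = (+0.072162, +0.094052, -0.201649)

rvec=(0.0722, 0.0941, -0.2016) tvec=(-0.3555, 0.1987, 1.4621)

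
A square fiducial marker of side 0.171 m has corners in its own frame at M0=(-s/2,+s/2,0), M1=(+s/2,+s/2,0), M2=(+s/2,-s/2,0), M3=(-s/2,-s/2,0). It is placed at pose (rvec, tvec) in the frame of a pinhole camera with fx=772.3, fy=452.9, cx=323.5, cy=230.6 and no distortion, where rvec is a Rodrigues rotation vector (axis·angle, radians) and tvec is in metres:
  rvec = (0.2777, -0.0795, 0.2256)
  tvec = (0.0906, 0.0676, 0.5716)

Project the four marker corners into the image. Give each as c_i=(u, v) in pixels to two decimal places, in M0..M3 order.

c0=(307.29, 331.10) c1=(520.48, 354.92) c2=(591.07, 235.01) c3=(362.57, 205.08)

Intrinsics K: fx=772.3, fy=452.9, cx=323.5, cy=230.6
Marker side s = 0.171 m; corners in marker frame (Z=0):
  M0 = (-0.0855, +0.0855, 0)
  M1 = (+0.0855, +0.0855, 0)
  M2 = (+0.0855, -0.0855, 0)
  M3 = (-0.0855, -0.0855, 0)
rvec = (0.2777, -0.0795, 0.2256), |rvec| = θ = 0.36651 rad = 21.000°
Rodrigues: sinθ=0.35836, 1−cosθ=0.06642; R = I + sinθ·[k]× + (1−cosθ)·[k]×²:
    [+0.97171 -0.23150 -0.04676]
    [+0.20967 +0.93671 -0.28039]
    [+0.10871 +0.26266 +0.95875]
t = (0.0906, 0.0676, 0.5716) m
M0: Pc = R·M0+t = (-0.01227, +0.12976, +0.58476); u = 772.3·(-0.01227)/0.58476 + 323.5 = 307.2891, v = 452.9·(+0.12976)/0.58476 + 230.6 = 331.1009
M1: Pc = R·M1+t = (+0.15389, +0.16562, +0.60335); u = 772.3·(+0.15389)/0.60335 + 323.5 = 520.4794, v = 452.9·(+0.16562)/0.60335 + 230.6 = 354.9173
M2: Pc = R·M2+t = (+0.19347, +0.00544, +0.55844); u = 772.3·(+0.19347)/0.55844 + 323.5 = 591.0686, v = 452.9·(+0.00544)/0.55844 + 230.6 = 235.0104
M3: Pc = R·M3+t = (+0.02731, -0.03042, +0.53985); u = 772.3·(+0.02731)/0.53985 + 323.5 = 362.5719, v = 452.9·(-0.03042)/0.53985 + 230.6 = 205.0837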